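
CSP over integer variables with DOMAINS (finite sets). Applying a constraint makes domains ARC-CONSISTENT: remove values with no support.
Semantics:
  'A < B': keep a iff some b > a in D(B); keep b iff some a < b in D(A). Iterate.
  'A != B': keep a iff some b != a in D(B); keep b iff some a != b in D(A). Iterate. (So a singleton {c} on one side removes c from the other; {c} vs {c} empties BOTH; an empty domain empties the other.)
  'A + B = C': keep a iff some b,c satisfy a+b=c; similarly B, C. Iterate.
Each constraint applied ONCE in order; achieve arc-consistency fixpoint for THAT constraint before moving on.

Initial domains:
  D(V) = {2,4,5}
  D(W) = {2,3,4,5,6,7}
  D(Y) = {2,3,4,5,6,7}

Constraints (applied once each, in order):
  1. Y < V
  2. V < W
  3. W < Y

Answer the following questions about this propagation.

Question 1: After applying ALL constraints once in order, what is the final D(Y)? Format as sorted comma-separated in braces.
Constraint 1 (Y < V) on D(Y)={2,3,4,5,6,7} D(V)={2,4,5}: Y {2,3,4,5,6,7}->{2,3,4}; V {2,4,5}->{4,5}
Constraint 2 (V < W) on D(V)={4,5} D(W)={2,3,4,5,6,7}: W {2,3,4,5,6,7}->{5,6,7}
Constraint 3 (W < Y) on D(W)={5,6,7} D(Y)={2,3,4}: W {5,6,7}->{}; Y {2,3,4}->{}
So after all 3 constraints: D(Y) = {}

Answer: {}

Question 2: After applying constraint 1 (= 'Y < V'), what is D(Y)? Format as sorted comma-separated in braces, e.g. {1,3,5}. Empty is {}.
Answer: {2,3,4}

Derivation:
Constraint 1 (Y < V) on D(Y)={2,3,4,5,6,7} D(V)={2,4,5}: Y {2,3,4,5,6,7}->{2,3,4}; V {2,4,5}->{4,5}
So after constraint 1: D(Y) = {2,3,4}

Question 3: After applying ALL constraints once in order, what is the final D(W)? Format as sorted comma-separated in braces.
Constraint 1 (Y < V) on D(Y)={2,3,4,5,6,7} D(V)={2,4,5}: Y {2,3,4,5,6,7}->{2,3,4}; V {2,4,5}->{4,5}
Constraint 2 (V < W) on D(V)={4,5} D(W)={2,3,4,5,6,7}: W {2,3,4,5,6,7}->{5,6,7}
Constraint 3 (W < Y) on D(W)={5,6,7} D(Y)={2,3,4}: W {5,6,7}->{}; Y {2,3,4}->{}
So after all 3 constraints: D(W) = {}

Answer: {}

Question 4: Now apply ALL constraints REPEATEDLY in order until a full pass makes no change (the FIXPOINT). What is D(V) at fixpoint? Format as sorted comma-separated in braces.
pass 0 (initial): D(V)={2,4,5}
pass 1: V {2,4,5}->{4,5}; W {2,3,4,5,6,7}->{}; Y {2,3,4,5,6,7}->{}
pass 2: V {4,5}->{}
pass 3: no change
Fixpoint after 3 passes: D(V) = {}

Answer: {}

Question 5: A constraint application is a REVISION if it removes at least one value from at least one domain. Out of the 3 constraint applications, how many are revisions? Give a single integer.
Constraint 1 (Y < V) on D(Y)={2,3,4,5,6,7} D(V)={2,4,5}: Y {2,3,4,5,6,7}->{2,3,4}; V {2,4,5}->{4,5} => REVISION
Constraint 2 (V < W) on D(V)={4,5} D(W)={2,3,4,5,6,7}: W {2,3,4,5,6,7}->{5,6,7} => REVISION
Constraint 3 (W < Y) on D(W)={5,6,7} D(Y)={2,3,4}: W {5,6,7}->{}; Y {2,3,4}->{} => REVISION
Total revisions = 3

Answer: 3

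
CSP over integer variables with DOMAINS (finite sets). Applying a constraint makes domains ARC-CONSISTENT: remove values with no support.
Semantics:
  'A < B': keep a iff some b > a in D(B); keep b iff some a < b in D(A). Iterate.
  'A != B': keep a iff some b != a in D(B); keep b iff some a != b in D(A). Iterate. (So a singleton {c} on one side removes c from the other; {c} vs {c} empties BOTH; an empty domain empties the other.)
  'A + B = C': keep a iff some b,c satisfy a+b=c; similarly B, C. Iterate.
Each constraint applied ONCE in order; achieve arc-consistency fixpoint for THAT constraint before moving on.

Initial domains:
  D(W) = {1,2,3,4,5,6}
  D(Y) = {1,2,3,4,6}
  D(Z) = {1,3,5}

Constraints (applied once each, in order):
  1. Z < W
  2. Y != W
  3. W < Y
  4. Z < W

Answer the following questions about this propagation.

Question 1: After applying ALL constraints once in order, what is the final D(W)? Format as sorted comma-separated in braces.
Constraint 1 (Z < W) on D(Z)={1,3,5} D(W)={1,2,3,4,5,6}: W {1,2,3,4,5,6}->{2,3,4,5,6}
Constraint 2 (Y != W) on D(Y)={1,2,3,4,6} D(W)={2,3,4,5,6}: no change
Constraint 3 (W < Y) on D(W)={2,3,4,5,6} D(Y)={1,2,3,4,6}: W {2,3,4,5,6}->{2,3,4,5}; Y {1,2,3,4,6}->{3,4,6}
Constraint 4 (Z < W) on D(Z)={1,3,5} D(W)={2,3,4,5}: Z {1,3,5}->{1,3}
So after all 4 constraints: D(W) = {2,3,4,5}

Answer: {2,3,4,5}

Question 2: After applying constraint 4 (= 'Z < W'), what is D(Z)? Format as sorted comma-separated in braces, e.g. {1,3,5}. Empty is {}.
Answer: {1,3}

Derivation:
Constraint 1 (Z < W) on D(Z)={1,3,5} D(W)={1,2,3,4,5,6}: W {1,2,3,4,5,6}->{2,3,4,5,6}
Constraint 2 (Y != W) on D(Y)={1,2,3,4,6} D(W)={2,3,4,5,6}: no change
Constraint 3 (W < Y) on D(W)={2,3,4,5,6} D(Y)={1,2,3,4,6}: W {2,3,4,5,6}->{2,3,4,5}; Y {1,2,3,4,6}->{3,4,6}
Constraint 4 (Z < W) on D(Z)={1,3,5} D(W)={2,3,4,5}: Z {1,3,5}->{1,3}
So after constraint 4: D(Z) = {1,3}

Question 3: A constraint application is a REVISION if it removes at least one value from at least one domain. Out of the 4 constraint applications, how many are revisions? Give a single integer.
Constraint 1 (Z < W) on D(Z)={1,3,5} D(W)={1,2,3,4,5,6}: W {1,2,3,4,5,6}->{2,3,4,5,6} => REVISION
Constraint 2 (Y != W) on D(Y)={1,2,3,4,6} D(W)={2,3,4,5,6}: no change => not a revision
Constraint 3 (W < Y) on D(W)={2,3,4,5,6} D(Y)={1,2,3,4,6}: W {2,3,4,5,6}->{2,3,4,5}; Y {1,2,3,4,6}->{3,4,6} => REVISION
Constraint 4 (Z < W) on D(Z)={1,3,5} D(W)={2,3,4,5}: Z {1,3,5}->{1,3} => REVISION
Total revisions = 3

Answer: 3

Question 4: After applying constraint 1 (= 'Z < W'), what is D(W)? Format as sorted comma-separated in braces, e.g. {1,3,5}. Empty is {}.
Constraint 1 (Z < W) on D(Z)={1,3,5} D(W)={1,2,3,4,5,6}: W {1,2,3,4,5,6}->{2,3,4,5,6}
So after constraint 1: D(W) = {2,3,4,5,6}

Answer: {2,3,4,5,6}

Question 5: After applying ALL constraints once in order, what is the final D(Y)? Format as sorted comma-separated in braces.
Constraint 1 (Z < W) on D(Z)={1,3,5} D(W)={1,2,3,4,5,6}: W {1,2,3,4,5,6}->{2,3,4,5,6}
Constraint 2 (Y != W) on D(Y)={1,2,3,4,6} D(W)={2,3,4,5,6}: no change
Constraint 3 (W < Y) on D(W)={2,3,4,5,6} D(Y)={1,2,3,4,6}: W {2,3,4,5,6}->{2,3,4,5}; Y {1,2,3,4,6}->{3,4,6}
Constraint 4 (Z < W) on D(Z)={1,3,5} D(W)={2,3,4,5}: Z {1,3,5}->{1,3}
So after all 4 constraints: D(Y) = {3,4,6}

Answer: {3,4,6}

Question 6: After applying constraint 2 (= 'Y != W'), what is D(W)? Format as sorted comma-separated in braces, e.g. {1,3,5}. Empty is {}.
Answer: {2,3,4,5,6}

Derivation:
Constraint 1 (Z < W) on D(Z)={1,3,5} D(W)={1,2,3,4,5,6}: W {1,2,3,4,5,6}->{2,3,4,5,6}
Constraint 2 (Y != W) on D(Y)={1,2,3,4,6} D(W)={2,3,4,5,6}: no change
So after constraint 2: D(W) = {2,3,4,5,6}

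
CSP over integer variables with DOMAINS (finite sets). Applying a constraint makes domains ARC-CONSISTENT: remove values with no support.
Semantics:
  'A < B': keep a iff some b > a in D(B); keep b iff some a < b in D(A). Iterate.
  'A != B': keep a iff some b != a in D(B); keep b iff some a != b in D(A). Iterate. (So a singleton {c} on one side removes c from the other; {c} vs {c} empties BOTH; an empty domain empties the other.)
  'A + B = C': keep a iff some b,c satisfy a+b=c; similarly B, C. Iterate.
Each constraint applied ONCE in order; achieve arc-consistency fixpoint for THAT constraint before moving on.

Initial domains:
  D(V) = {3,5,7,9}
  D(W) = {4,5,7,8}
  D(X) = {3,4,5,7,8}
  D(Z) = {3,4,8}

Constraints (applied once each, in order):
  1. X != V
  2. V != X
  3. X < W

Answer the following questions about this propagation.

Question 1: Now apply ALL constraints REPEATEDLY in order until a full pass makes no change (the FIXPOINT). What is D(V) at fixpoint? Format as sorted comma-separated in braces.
Answer: {3,5,7,9}

Derivation:
pass 0 (initial): D(V)={3,5,7,9}
pass 1: X {3,4,5,7,8}->{3,4,5,7}
pass 2: no change
Fixpoint after 2 passes: D(V) = {3,5,7,9}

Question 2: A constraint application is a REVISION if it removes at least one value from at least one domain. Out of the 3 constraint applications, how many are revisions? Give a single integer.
Constraint 1 (X != V) on D(X)={3,4,5,7,8} D(V)={3,5,7,9}: no change => not a revision
Constraint 2 (V != X) on D(V)={3,5,7,9} D(X)={3,4,5,7,8}: no change => not a revision
Constraint 3 (X < W) on D(X)={3,4,5,7,8} D(W)={4,5,7,8}: X {3,4,5,7,8}->{3,4,5,7} => REVISION
Total revisions = 1

Answer: 1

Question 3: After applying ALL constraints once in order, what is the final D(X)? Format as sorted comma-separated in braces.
Answer: {3,4,5,7}

Derivation:
Constraint 1 (X != V) on D(X)={3,4,5,7,8} D(V)={3,5,7,9}: no change
Constraint 2 (V != X) on D(V)={3,5,7,9} D(X)={3,4,5,7,8}: no change
Constraint 3 (X < W) on D(X)={3,4,5,7,8} D(W)={4,5,7,8}: X {3,4,5,7,8}->{3,4,5,7}
So after all 3 constraints: D(X) = {3,4,5,7}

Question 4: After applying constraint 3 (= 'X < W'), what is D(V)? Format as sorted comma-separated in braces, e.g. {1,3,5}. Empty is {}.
Answer: {3,5,7,9}

Derivation:
Constraint 1 (X != V) on D(X)={3,4,5,7,8} D(V)={3,5,7,9}: no change
Constraint 2 (V != X) on D(V)={3,5,7,9} D(X)={3,4,5,7,8}: no change
Constraint 3 (X < W) on D(X)={3,4,5,7,8} D(W)={4,5,7,8}: X {3,4,5,7,8}->{3,4,5,7}
So after constraint 3: D(V) = {3,5,7,9}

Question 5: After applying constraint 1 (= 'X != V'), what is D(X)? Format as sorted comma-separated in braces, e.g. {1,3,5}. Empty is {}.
Answer: {3,4,5,7,8}

Derivation:
Constraint 1 (X != V) on D(X)={3,4,5,7,8} D(V)={3,5,7,9}: no change
So after constraint 1: D(X) = {3,4,5,7,8}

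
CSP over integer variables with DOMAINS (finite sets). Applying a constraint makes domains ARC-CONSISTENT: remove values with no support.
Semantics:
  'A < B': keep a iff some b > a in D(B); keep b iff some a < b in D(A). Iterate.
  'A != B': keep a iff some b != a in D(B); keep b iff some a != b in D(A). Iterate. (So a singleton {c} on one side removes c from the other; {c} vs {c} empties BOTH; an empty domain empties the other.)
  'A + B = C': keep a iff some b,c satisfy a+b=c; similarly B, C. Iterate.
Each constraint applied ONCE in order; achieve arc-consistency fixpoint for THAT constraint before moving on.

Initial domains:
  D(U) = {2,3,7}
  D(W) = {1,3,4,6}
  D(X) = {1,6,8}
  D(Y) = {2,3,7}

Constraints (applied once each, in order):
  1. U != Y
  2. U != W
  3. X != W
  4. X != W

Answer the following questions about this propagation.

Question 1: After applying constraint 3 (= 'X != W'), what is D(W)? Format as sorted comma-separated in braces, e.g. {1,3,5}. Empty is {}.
Constraint 1 (U != Y) on D(U)={2,3,7} D(Y)={2,3,7}: no change
Constraint 2 (U != W) on D(U)={2,3,7} D(W)={1,3,4,6}: no change
Constraint 3 (X != W) on D(X)={1,6,8} D(W)={1,3,4,6}: no change
So after constraint 3: D(W) = {1,3,4,6}

Answer: {1,3,4,6}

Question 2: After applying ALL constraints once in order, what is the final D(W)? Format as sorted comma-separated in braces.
Constraint 1 (U != Y) on D(U)={2,3,7} D(Y)={2,3,7}: no change
Constraint 2 (U != W) on D(U)={2,3,7} D(W)={1,3,4,6}: no change
Constraint 3 (X != W) on D(X)={1,6,8} D(W)={1,3,4,6}: no change
Constraint 4 (X != W) on D(X)={1,6,8} D(W)={1,3,4,6}: no change
So after all 4 constraints: D(W) = {1,3,4,6}

Answer: {1,3,4,6}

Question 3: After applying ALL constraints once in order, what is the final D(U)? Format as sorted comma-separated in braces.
Answer: {2,3,7}

Derivation:
Constraint 1 (U != Y) on D(U)={2,3,7} D(Y)={2,3,7}: no change
Constraint 2 (U != W) on D(U)={2,3,7} D(W)={1,3,4,6}: no change
Constraint 3 (X != W) on D(X)={1,6,8} D(W)={1,3,4,6}: no change
Constraint 4 (X != W) on D(X)={1,6,8} D(W)={1,3,4,6}: no change
So after all 4 constraints: D(U) = {2,3,7}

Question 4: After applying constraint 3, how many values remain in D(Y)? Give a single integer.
Answer: 3

Derivation:
Constraint 1 (U != Y) on D(U)={2,3,7} D(Y)={2,3,7}: no change
Constraint 2 (U != W) on D(U)={2,3,7} D(W)={1,3,4,6}: no change
Constraint 3 (X != W) on D(X)={1,6,8} D(W)={1,3,4,6}: no change
So after constraint 3: D(Y)={2,3,7}, size = 3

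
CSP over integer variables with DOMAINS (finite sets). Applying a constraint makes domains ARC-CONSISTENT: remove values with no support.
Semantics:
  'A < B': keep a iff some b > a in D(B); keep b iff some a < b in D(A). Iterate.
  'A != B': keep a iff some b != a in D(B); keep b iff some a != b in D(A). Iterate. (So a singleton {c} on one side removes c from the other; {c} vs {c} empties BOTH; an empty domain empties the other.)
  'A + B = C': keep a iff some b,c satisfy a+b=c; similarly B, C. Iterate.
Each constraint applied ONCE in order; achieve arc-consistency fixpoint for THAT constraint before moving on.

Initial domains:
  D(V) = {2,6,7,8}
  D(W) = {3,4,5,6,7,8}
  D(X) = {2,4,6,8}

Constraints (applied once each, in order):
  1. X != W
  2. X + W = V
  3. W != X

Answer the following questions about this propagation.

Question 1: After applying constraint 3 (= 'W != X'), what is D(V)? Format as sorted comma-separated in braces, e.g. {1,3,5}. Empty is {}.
Constraint 1 (X != W) on D(X)={2,4,6,8} D(W)={3,4,5,6,7,8}: no change
Constraint 2 (X + W = V) on D(X)={2,4,6,8} D(W)={3,4,5,6,7,8} D(V)={2,6,7,8}: X {2,4,6,8}->{2,4}; W {3,4,5,6,7,8}->{3,4,5,6}; V {2,6,7,8}->{6,7,8}
Constraint 3 (W != X) on D(W)={3,4,5,6} D(X)={2,4}: no change
So after constraint 3: D(V) = {6,7,8}

Answer: {6,7,8}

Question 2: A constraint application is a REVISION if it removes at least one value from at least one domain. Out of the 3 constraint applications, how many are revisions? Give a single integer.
Constraint 1 (X != W) on D(X)={2,4,6,8} D(W)={3,4,5,6,7,8}: no change => not a revision
Constraint 2 (X + W = V) on D(X)={2,4,6,8} D(W)={3,4,5,6,7,8} D(V)={2,6,7,8}: X {2,4,6,8}->{2,4}; W {3,4,5,6,7,8}->{3,4,5,6}; V {2,6,7,8}->{6,7,8} => REVISION
Constraint 3 (W != X) on D(W)={3,4,5,6} D(X)={2,4}: no change => not a revision
Total revisions = 1

Answer: 1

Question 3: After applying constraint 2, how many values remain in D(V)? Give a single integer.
Answer: 3

Derivation:
Constraint 1 (X != W) on D(X)={2,4,6,8} D(W)={3,4,5,6,7,8}: no change
Constraint 2 (X + W = V) on D(X)={2,4,6,8} D(W)={3,4,5,6,7,8} D(V)={2,6,7,8}: X {2,4,6,8}->{2,4}; W {3,4,5,6,7,8}->{3,4,5,6}; V {2,6,7,8}->{6,7,8}
So after constraint 2: D(V)={6,7,8}, size = 3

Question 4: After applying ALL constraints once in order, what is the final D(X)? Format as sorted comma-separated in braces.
Answer: {2,4}

Derivation:
Constraint 1 (X != W) on D(X)={2,4,6,8} D(W)={3,4,5,6,7,8}: no change
Constraint 2 (X + W = V) on D(X)={2,4,6,8} D(W)={3,4,5,6,7,8} D(V)={2,6,7,8}: X {2,4,6,8}->{2,4}; W {3,4,5,6,7,8}->{3,4,5,6}; V {2,6,7,8}->{6,7,8}
Constraint 3 (W != X) on D(W)={3,4,5,6} D(X)={2,4}: no change
So after all 3 constraints: D(X) = {2,4}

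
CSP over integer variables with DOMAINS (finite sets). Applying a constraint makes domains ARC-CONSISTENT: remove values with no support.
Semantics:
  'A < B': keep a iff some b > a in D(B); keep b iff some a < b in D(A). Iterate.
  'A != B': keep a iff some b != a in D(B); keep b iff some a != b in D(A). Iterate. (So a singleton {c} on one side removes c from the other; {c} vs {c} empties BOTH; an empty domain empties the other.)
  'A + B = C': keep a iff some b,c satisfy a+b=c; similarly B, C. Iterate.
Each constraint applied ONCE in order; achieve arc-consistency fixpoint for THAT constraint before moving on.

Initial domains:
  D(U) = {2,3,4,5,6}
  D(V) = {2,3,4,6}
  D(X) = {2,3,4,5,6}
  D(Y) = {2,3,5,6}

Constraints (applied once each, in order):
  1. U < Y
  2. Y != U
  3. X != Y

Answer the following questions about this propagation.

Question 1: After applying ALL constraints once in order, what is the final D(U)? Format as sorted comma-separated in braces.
Constraint 1 (U < Y) on D(U)={2,3,4,5,6} D(Y)={2,3,5,6}: U {2,3,4,5,6}->{2,3,4,5}; Y {2,3,5,6}->{3,5,6}
Constraint 2 (Y != U) on D(Y)={3,5,6} D(U)={2,3,4,5}: no change
Constraint 3 (X != Y) on D(X)={2,3,4,5,6} D(Y)={3,5,6}: no change
So after all 3 constraints: D(U) = {2,3,4,5}

Answer: {2,3,4,5}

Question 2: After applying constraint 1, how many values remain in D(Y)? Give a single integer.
Constraint 1 (U < Y) on D(U)={2,3,4,5,6} D(Y)={2,3,5,6}: U {2,3,4,5,6}->{2,3,4,5}; Y {2,3,5,6}->{3,5,6}
So after constraint 1: D(Y)={3,5,6}, size = 3

Answer: 3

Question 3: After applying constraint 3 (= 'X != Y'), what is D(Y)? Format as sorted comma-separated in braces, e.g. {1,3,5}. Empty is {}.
Constraint 1 (U < Y) on D(U)={2,3,4,5,6} D(Y)={2,3,5,6}: U {2,3,4,5,6}->{2,3,4,5}; Y {2,3,5,6}->{3,5,6}
Constraint 2 (Y != U) on D(Y)={3,5,6} D(U)={2,3,4,5}: no change
Constraint 3 (X != Y) on D(X)={2,3,4,5,6} D(Y)={3,5,6}: no change
So after constraint 3: D(Y) = {3,5,6}

Answer: {3,5,6}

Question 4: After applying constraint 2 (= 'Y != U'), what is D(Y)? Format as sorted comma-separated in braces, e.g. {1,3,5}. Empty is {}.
Constraint 1 (U < Y) on D(U)={2,3,4,5,6} D(Y)={2,3,5,6}: U {2,3,4,5,6}->{2,3,4,5}; Y {2,3,5,6}->{3,5,6}
Constraint 2 (Y != U) on D(Y)={3,5,6} D(U)={2,3,4,5}: no change
So after constraint 2: D(Y) = {3,5,6}

Answer: {3,5,6}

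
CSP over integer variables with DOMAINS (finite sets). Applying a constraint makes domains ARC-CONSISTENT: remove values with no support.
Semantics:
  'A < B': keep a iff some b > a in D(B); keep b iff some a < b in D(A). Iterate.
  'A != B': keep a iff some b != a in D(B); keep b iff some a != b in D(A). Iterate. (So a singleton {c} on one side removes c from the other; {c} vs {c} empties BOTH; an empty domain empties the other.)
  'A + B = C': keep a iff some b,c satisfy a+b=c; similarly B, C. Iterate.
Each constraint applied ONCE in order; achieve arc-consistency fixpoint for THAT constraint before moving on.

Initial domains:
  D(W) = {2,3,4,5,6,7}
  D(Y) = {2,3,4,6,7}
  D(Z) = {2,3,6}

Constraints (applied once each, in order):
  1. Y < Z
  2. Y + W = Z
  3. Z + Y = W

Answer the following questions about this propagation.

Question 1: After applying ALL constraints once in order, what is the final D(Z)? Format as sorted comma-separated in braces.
Constraint 1 (Y < Z) on D(Y)={2,3,4,6,7} D(Z)={2,3,6}: Y {2,3,4,6,7}->{2,3,4}; Z {2,3,6}->{3,6}
Constraint 2 (Y + W = Z) on D(Y)={2,3,4} D(W)={2,3,4,5,6,7} D(Z)={3,6}: W {2,3,4,5,6,7}->{2,3,4}; Z {3,6}->{6}
Constraint 3 (Z + Y = W) on D(Z)={6} D(Y)={2,3,4} D(W)={2,3,4}: Z {6}->{}; Y {2,3,4}->{}; W {2,3,4}->{}
So after all 3 constraints: D(Z) = {}

Answer: {}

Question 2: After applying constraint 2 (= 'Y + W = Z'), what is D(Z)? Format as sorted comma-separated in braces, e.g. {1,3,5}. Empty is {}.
Constraint 1 (Y < Z) on D(Y)={2,3,4,6,7} D(Z)={2,3,6}: Y {2,3,4,6,7}->{2,3,4}; Z {2,3,6}->{3,6}
Constraint 2 (Y + W = Z) on D(Y)={2,3,4} D(W)={2,3,4,5,6,7} D(Z)={3,6}: W {2,3,4,5,6,7}->{2,3,4}; Z {3,6}->{6}
So after constraint 2: D(Z) = {6}

Answer: {6}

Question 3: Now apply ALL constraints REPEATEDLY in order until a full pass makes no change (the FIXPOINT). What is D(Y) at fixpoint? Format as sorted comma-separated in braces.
Answer: {}

Derivation:
pass 0 (initial): D(Y)={2,3,4,6,7}
pass 1: W {2,3,4,5,6,7}->{}; Y {2,3,4,6,7}->{}; Z {2,3,6}->{}
pass 2: no change
Fixpoint after 2 passes: D(Y) = {}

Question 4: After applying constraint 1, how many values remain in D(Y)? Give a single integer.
Constraint 1 (Y < Z) on D(Y)={2,3,4,6,7} D(Z)={2,3,6}: Y {2,3,4,6,7}->{2,3,4}; Z {2,3,6}->{3,6}
So after constraint 1: D(Y)={2,3,4}, size = 3

Answer: 3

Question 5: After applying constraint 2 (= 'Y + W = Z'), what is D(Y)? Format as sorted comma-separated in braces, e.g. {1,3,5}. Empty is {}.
Constraint 1 (Y < Z) on D(Y)={2,3,4,6,7} D(Z)={2,3,6}: Y {2,3,4,6,7}->{2,3,4}; Z {2,3,6}->{3,6}
Constraint 2 (Y + W = Z) on D(Y)={2,3,4} D(W)={2,3,4,5,6,7} D(Z)={3,6}: W {2,3,4,5,6,7}->{2,3,4}; Z {3,6}->{6}
So after constraint 2: D(Y) = {2,3,4}

Answer: {2,3,4}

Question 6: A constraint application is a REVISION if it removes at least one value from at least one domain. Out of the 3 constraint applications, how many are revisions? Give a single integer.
Answer: 3

Derivation:
Constraint 1 (Y < Z) on D(Y)={2,3,4,6,7} D(Z)={2,3,6}: Y {2,3,4,6,7}->{2,3,4}; Z {2,3,6}->{3,6} => REVISION
Constraint 2 (Y + W = Z) on D(Y)={2,3,4} D(W)={2,3,4,5,6,7} D(Z)={3,6}: W {2,3,4,5,6,7}->{2,3,4}; Z {3,6}->{6} => REVISION
Constraint 3 (Z + Y = W) on D(Z)={6} D(Y)={2,3,4} D(W)={2,3,4}: Z {6}->{}; Y {2,3,4}->{}; W {2,3,4}->{} => REVISION
Total revisions = 3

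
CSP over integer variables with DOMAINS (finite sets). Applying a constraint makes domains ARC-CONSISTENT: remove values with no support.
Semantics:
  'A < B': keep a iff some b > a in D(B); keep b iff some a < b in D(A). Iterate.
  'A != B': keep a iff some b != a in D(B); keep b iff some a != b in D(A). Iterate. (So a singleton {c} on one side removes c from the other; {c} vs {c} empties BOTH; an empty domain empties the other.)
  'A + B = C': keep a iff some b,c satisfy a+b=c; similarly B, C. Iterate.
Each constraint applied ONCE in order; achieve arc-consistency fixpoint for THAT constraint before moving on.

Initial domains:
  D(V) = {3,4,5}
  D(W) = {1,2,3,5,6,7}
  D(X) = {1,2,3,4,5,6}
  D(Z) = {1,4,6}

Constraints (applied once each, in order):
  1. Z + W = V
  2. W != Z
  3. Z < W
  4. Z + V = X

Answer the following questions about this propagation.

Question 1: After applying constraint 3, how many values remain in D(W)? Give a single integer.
Answer: 2

Derivation:
Constraint 1 (Z + W = V) on D(Z)={1,4,6} D(W)={1,2,3,5,6,7} D(V)={3,4,5}: Z {1,4,6}->{1,4}; W {1,2,3,5,6,7}->{1,2,3}
Constraint 2 (W != Z) on D(W)={1,2,3} D(Z)={1,4}: no change
Constraint 3 (Z < W) on D(Z)={1,4} D(W)={1,2,3}: Z {1,4}->{1}; W {1,2,3}->{2,3}
So after constraint 3: D(W)={2,3}, size = 2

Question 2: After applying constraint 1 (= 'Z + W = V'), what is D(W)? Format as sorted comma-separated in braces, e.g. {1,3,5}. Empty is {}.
Constraint 1 (Z + W = V) on D(Z)={1,4,6} D(W)={1,2,3,5,6,7} D(V)={3,4,5}: Z {1,4,6}->{1,4}; W {1,2,3,5,6,7}->{1,2,3}
So after constraint 1: D(W) = {1,2,3}

Answer: {1,2,3}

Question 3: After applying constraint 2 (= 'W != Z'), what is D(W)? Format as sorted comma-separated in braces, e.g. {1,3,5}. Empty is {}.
Constraint 1 (Z + W = V) on D(Z)={1,4,6} D(W)={1,2,3,5,6,7} D(V)={3,4,5}: Z {1,4,6}->{1,4}; W {1,2,3,5,6,7}->{1,2,3}
Constraint 2 (W != Z) on D(W)={1,2,3} D(Z)={1,4}: no change
So after constraint 2: D(W) = {1,2,3}

Answer: {1,2,3}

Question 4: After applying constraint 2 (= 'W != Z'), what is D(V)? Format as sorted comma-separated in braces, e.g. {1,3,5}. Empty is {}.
Answer: {3,4,5}

Derivation:
Constraint 1 (Z + W = V) on D(Z)={1,4,6} D(W)={1,2,3,5,6,7} D(V)={3,4,5}: Z {1,4,6}->{1,4}; W {1,2,3,5,6,7}->{1,2,3}
Constraint 2 (W != Z) on D(W)={1,2,3} D(Z)={1,4}: no change
So after constraint 2: D(V) = {3,4,5}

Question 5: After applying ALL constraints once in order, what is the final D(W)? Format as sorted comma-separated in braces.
Constraint 1 (Z + W = V) on D(Z)={1,4,6} D(W)={1,2,3,5,6,7} D(V)={3,4,5}: Z {1,4,6}->{1,4}; W {1,2,3,5,6,7}->{1,2,3}
Constraint 2 (W != Z) on D(W)={1,2,3} D(Z)={1,4}: no change
Constraint 3 (Z < W) on D(Z)={1,4} D(W)={1,2,3}: Z {1,4}->{1}; W {1,2,3}->{2,3}
Constraint 4 (Z + V = X) on D(Z)={1} D(V)={3,4,5} D(X)={1,2,3,4,5,6}: X {1,2,3,4,5,6}->{4,5,6}
So after all 4 constraints: D(W) = {2,3}

Answer: {2,3}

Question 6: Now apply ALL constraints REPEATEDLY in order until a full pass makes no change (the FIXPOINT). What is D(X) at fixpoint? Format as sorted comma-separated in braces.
Answer: {4,5}

Derivation:
pass 0 (initial): D(X)={1,2,3,4,5,6}
pass 1: W {1,2,3,5,6,7}->{2,3}; X {1,2,3,4,5,6}->{4,5,6}; Z {1,4,6}->{1}
pass 2: V {3,4,5}->{3,4}; X {4,5,6}->{4,5}
pass 3: no change
Fixpoint after 3 passes: D(X) = {4,5}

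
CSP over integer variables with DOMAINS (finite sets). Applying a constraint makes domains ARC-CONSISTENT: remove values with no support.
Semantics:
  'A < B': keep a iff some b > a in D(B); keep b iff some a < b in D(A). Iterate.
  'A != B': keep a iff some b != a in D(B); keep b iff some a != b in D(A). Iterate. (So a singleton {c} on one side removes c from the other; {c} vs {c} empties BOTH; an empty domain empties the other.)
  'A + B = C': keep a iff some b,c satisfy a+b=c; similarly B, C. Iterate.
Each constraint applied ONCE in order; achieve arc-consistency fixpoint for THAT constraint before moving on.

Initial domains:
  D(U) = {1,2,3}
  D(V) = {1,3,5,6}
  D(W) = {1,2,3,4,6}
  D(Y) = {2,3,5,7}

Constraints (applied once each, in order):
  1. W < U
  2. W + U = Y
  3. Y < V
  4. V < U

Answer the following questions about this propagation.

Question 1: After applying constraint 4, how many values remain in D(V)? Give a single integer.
Answer: 0

Derivation:
Constraint 1 (W < U) on D(W)={1,2,3,4,6} D(U)={1,2,3}: W {1,2,3,4,6}->{1,2}; U {1,2,3}->{2,3}
Constraint 2 (W + U = Y) on D(W)={1,2} D(U)={2,3} D(Y)={2,3,5,7}: Y {2,3,5,7}->{3,5}
Constraint 3 (Y < V) on D(Y)={3,5} D(V)={1,3,5,6}: V {1,3,5,6}->{5,6}
Constraint 4 (V < U) on D(V)={5,6} D(U)={2,3}: V {5,6}->{}; U {2,3}->{}
So after constraint 4: D(V)={}, size = 0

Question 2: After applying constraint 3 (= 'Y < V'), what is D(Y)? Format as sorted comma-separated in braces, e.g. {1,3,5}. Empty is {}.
Answer: {3,5}

Derivation:
Constraint 1 (W < U) on D(W)={1,2,3,4,6} D(U)={1,2,3}: W {1,2,3,4,6}->{1,2}; U {1,2,3}->{2,3}
Constraint 2 (W + U = Y) on D(W)={1,2} D(U)={2,3} D(Y)={2,3,5,7}: Y {2,3,5,7}->{3,5}
Constraint 3 (Y < V) on D(Y)={3,5} D(V)={1,3,5,6}: V {1,3,5,6}->{5,6}
So after constraint 3: D(Y) = {3,5}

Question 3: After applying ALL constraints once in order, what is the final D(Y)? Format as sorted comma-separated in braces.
Answer: {3,5}

Derivation:
Constraint 1 (W < U) on D(W)={1,2,3,4,6} D(U)={1,2,3}: W {1,2,3,4,6}->{1,2}; U {1,2,3}->{2,3}
Constraint 2 (W + U = Y) on D(W)={1,2} D(U)={2,3} D(Y)={2,3,5,7}: Y {2,3,5,7}->{3,5}
Constraint 3 (Y < V) on D(Y)={3,5} D(V)={1,3,5,6}: V {1,3,5,6}->{5,6}
Constraint 4 (V < U) on D(V)={5,6} D(U)={2,3}: V {5,6}->{}; U {2,3}->{}
So after all 4 constraints: D(Y) = {3,5}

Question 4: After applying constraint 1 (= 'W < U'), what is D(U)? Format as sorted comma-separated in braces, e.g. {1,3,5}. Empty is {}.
Constraint 1 (W < U) on D(W)={1,2,3,4,6} D(U)={1,2,3}: W {1,2,3,4,6}->{1,2}; U {1,2,3}->{2,3}
So after constraint 1: D(U) = {2,3}

Answer: {2,3}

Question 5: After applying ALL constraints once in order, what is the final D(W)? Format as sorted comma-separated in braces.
Answer: {1,2}

Derivation:
Constraint 1 (W < U) on D(W)={1,2,3,4,6} D(U)={1,2,3}: W {1,2,3,4,6}->{1,2}; U {1,2,3}->{2,3}
Constraint 2 (W + U = Y) on D(W)={1,2} D(U)={2,3} D(Y)={2,3,5,7}: Y {2,3,5,7}->{3,5}
Constraint 3 (Y < V) on D(Y)={3,5} D(V)={1,3,5,6}: V {1,3,5,6}->{5,6}
Constraint 4 (V < U) on D(V)={5,6} D(U)={2,3}: V {5,6}->{}; U {2,3}->{}
So after all 4 constraints: D(W) = {1,2}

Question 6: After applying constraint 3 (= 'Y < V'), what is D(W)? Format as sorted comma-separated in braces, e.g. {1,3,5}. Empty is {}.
Answer: {1,2}

Derivation:
Constraint 1 (W < U) on D(W)={1,2,3,4,6} D(U)={1,2,3}: W {1,2,3,4,6}->{1,2}; U {1,2,3}->{2,3}
Constraint 2 (W + U = Y) on D(W)={1,2} D(U)={2,3} D(Y)={2,3,5,7}: Y {2,3,5,7}->{3,5}
Constraint 3 (Y < V) on D(Y)={3,5} D(V)={1,3,5,6}: V {1,3,5,6}->{5,6}
So after constraint 3: D(W) = {1,2}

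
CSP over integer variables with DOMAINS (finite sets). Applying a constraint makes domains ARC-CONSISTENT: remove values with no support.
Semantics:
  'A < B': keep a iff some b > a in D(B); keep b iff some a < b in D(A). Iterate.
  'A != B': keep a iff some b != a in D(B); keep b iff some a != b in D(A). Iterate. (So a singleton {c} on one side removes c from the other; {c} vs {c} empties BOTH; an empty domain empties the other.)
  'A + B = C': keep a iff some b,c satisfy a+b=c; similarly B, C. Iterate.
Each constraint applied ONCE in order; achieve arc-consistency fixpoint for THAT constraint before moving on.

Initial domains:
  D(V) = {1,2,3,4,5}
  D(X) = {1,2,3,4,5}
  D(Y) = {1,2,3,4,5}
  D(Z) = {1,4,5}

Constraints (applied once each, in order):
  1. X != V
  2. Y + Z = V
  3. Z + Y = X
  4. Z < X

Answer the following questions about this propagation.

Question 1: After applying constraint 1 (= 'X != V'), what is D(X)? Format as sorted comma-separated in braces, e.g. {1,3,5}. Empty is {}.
Constraint 1 (X != V) on D(X)={1,2,3,4,5} D(V)={1,2,3,4,5}: no change
So after constraint 1: D(X) = {1,2,3,4,5}

Answer: {1,2,3,4,5}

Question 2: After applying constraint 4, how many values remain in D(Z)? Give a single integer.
Answer: 2

Derivation:
Constraint 1 (X != V) on D(X)={1,2,3,4,5} D(V)={1,2,3,4,5}: no change
Constraint 2 (Y + Z = V) on D(Y)={1,2,3,4,5} D(Z)={1,4,5} D(V)={1,2,3,4,5}: Y {1,2,3,4,5}->{1,2,3,4}; Z {1,4,5}->{1,4}; V {1,2,3,4,5}->{2,3,4,5}
Constraint 3 (Z + Y = X) on D(Z)={1,4} D(Y)={1,2,3,4} D(X)={1,2,3,4,5}: X {1,2,3,4,5}->{2,3,4,5}
Constraint 4 (Z < X) on D(Z)={1,4} D(X)={2,3,4,5}: no change
So after constraint 4: D(Z)={1,4}, size = 2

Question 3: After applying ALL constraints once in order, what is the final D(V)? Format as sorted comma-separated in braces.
Answer: {2,3,4,5}

Derivation:
Constraint 1 (X != V) on D(X)={1,2,3,4,5} D(V)={1,2,3,4,5}: no change
Constraint 2 (Y + Z = V) on D(Y)={1,2,3,4,5} D(Z)={1,4,5} D(V)={1,2,3,4,5}: Y {1,2,3,4,5}->{1,2,3,4}; Z {1,4,5}->{1,4}; V {1,2,3,4,5}->{2,3,4,5}
Constraint 3 (Z + Y = X) on D(Z)={1,4} D(Y)={1,2,3,4} D(X)={1,2,3,4,5}: X {1,2,3,4,5}->{2,3,4,5}
Constraint 4 (Z < X) on D(Z)={1,4} D(X)={2,3,4,5}: no change
So after all 4 constraints: D(V) = {2,3,4,5}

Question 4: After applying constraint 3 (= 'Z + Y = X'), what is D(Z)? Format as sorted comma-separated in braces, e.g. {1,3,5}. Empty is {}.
Constraint 1 (X != V) on D(X)={1,2,3,4,5} D(V)={1,2,3,4,5}: no change
Constraint 2 (Y + Z = V) on D(Y)={1,2,3,4,5} D(Z)={1,4,5} D(V)={1,2,3,4,5}: Y {1,2,3,4,5}->{1,2,3,4}; Z {1,4,5}->{1,4}; V {1,2,3,4,5}->{2,3,4,5}
Constraint 3 (Z + Y = X) on D(Z)={1,4} D(Y)={1,2,3,4} D(X)={1,2,3,4,5}: X {1,2,3,4,5}->{2,3,4,5}
So after constraint 3: D(Z) = {1,4}

Answer: {1,4}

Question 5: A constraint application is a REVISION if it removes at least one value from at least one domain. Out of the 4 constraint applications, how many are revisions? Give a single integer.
Answer: 2

Derivation:
Constraint 1 (X != V) on D(X)={1,2,3,4,5} D(V)={1,2,3,4,5}: no change => not a revision
Constraint 2 (Y + Z = V) on D(Y)={1,2,3,4,5} D(Z)={1,4,5} D(V)={1,2,3,4,5}: Y {1,2,3,4,5}->{1,2,3,4}; Z {1,4,5}->{1,4}; V {1,2,3,4,5}->{2,3,4,5} => REVISION
Constraint 3 (Z + Y = X) on D(Z)={1,4} D(Y)={1,2,3,4} D(X)={1,2,3,4,5}: X {1,2,3,4,5}->{2,3,4,5} => REVISION
Constraint 4 (Z < X) on D(Z)={1,4} D(X)={2,3,4,5}: no change => not a revision
Total revisions = 2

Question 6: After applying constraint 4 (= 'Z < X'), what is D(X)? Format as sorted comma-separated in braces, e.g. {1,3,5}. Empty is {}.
Constraint 1 (X != V) on D(X)={1,2,3,4,5} D(V)={1,2,3,4,5}: no change
Constraint 2 (Y + Z = V) on D(Y)={1,2,3,4,5} D(Z)={1,4,5} D(V)={1,2,3,4,5}: Y {1,2,3,4,5}->{1,2,3,4}; Z {1,4,5}->{1,4}; V {1,2,3,4,5}->{2,3,4,5}
Constraint 3 (Z + Y = X) on D(Z)={1,4} D(Y)={1,2,3,4} D(X)={1,2,3,4,5}: X {1,2,3,4,5}->{2,3,4,5}
Constraint 4 (Z < X) on D(Z)={1,4} D(X)={2,3,4,5}: no change
So after constraint 4: D(X) = {2,3,4,5}

Answer: {2,3,4,5}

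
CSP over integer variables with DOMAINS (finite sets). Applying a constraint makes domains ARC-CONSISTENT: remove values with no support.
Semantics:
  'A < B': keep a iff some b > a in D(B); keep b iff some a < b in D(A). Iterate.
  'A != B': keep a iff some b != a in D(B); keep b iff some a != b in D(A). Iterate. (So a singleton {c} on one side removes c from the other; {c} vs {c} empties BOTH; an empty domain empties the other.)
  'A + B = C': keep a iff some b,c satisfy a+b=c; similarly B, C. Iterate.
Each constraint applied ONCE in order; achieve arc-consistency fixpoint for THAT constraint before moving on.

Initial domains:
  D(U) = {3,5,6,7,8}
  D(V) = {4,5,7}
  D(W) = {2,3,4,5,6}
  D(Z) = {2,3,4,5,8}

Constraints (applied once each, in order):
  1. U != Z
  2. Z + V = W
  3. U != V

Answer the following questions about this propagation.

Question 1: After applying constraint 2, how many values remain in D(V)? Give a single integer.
Constraint 1 (U != Z) on D(U)={3,5,6,7,8} D(Z)={2,3,4,5,8}: no change
Constraint 2 (Z + V = W) on D(Z)={2,3,4,5,8} D(V)={4,5,7} D(W)={2,3,4,5,6}: Z {2,3,4,5,8}->{2}; V {4,5,7}->{4}; W {2,3,4,5,6}->{6}
So after constraint 2: D(V)={4}, size = 1

Answer: 1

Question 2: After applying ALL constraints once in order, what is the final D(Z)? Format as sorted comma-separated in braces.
Answer: {2}

Derivation:
Constraint 1 (U != Z) on D(U)={3,5,6,7,8} D(Z)={2,3,4,5,8}: no change
Constraint 2 (Z + V = W) on D(Z)={2,3,4,5,8} D(V)={4,5,7} D(W)={2,3,4,5,6}: Z {2,3,4,5,8}->{2}; V {4,5,7}->{4}; W {2,3,4,5,6}->{6}
Constraint 3 (U != V) on D(U)={3,5,6,7,8} D(V)={4}: no change
So after all 3 constraints: D(Z) = {2}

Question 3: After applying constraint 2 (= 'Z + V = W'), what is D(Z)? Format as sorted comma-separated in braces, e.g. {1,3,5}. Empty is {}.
Answer: {2}

Derivation:
Constraint 1 (U != Z) on D(U)={3,5,6,7,8} D(Z)={2,3,4,5,8}: no change
Constraint 2 (Z + V = W) on D(Z)={2,3,4,5,8} D(V)={4,5,7} D(W)={2,3,4,5,6}: Z {2,3,4,5,8}->{2}; V {4,5,7}->{4}; W {2,3,4,5,6}->{6}
So after constraint 2: D(Z) = {2}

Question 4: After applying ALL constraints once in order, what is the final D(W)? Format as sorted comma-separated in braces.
Constraint 1 (U != Z) on D(U)={3,5,6,7,8} D(Z)={2,3,4,5,8}: no change
Constraint 2 (Z + V = W) on D(Z)={2,3,4,5,8} D(V)={4,5,7} D(W)={2,3,4,5,6}: Z {2,3,4,5,8}->{2}; V {4,5,7}->{4}; W {2,3,4,5,6}->{6}
Constraint 3 (U != V) on D(U)={3,5,6,7,8} D(V)={4}: no change
So after all 3 constraints: D(W) = {6}

Answer: {6}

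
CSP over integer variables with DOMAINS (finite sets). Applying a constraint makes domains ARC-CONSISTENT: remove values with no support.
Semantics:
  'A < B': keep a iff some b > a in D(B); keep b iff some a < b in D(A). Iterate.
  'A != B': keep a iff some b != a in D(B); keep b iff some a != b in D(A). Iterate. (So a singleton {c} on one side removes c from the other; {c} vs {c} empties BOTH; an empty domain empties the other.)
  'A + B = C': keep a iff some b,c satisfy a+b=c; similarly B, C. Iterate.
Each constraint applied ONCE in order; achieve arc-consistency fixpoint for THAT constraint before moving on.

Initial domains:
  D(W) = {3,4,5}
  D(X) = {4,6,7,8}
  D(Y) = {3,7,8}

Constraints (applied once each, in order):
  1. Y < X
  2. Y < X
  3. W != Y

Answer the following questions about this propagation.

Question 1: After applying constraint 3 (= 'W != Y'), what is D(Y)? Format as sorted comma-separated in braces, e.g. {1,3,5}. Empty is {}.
Constraint 1 (Y < X) on D(Y)={3,7,8} D(X)={4,6,7,8}: Y {3,7,8}->{3,7}
Constraint 2 (Y < X) on D(Y)={3,7} D(X)={4,6,7,8}: no change
Constraint 3 (W != Y) on D(W)={3,4,5} D(Y)={3,7}: no change
So after constraint 3: D(Y) = {3,7}

Answer: {3,7}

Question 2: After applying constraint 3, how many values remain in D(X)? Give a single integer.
Constraint 1 (Y < X) on D(Y)={3,7,8} D(X)={4,6,7,8}: Y {3,7,8}->{3,7}
Constraint 2 (Y < X) on D(Y)={3,7} D(X)={4,6,7,8}: no change
Constraint 3 (W != Y) on D(W)={3,4,5} D(Y)={3,7}: no change
So after constraint 3: D(X)={4,6,7,8}, size = 4

Answer: 4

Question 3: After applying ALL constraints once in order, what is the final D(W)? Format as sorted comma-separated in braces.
Constraint 1 (Y < X) on D(Y)={3,7,8} D(X)={4,6,7,8}: Y {3,7,8}->{3,7}
Constraint 2 (Y < X) on D(Y)={3,7} D(X)={4,6,7,8}: no change
Constraint 3 (W != Y) on D(W)={3,4,5} D(Y)={3,7}: no change
So after all 3 constraints: D(W) = {3,4,5}

Answer: {3,4,5}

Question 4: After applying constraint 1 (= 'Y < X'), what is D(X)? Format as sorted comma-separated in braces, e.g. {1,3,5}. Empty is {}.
Answer: {4,6,7,8}

Derivation:
Constraint 1 (Y < X) on D(Y)={3,7,8} D(X)={4,6,7,8}: Y {3,7,8}->{3,7}
So after constraint 1: D(X) = {4,6,7,8}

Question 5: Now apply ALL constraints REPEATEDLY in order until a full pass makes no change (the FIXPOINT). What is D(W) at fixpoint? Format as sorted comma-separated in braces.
pass 0 (initial): D(W)={3,4,5}
pass 1: Y {3,7,8}->{3,7}
pass 2: no change
Fixpoint after 2 passes: D(W) = {3,4,5}

Answer: {3,4,5}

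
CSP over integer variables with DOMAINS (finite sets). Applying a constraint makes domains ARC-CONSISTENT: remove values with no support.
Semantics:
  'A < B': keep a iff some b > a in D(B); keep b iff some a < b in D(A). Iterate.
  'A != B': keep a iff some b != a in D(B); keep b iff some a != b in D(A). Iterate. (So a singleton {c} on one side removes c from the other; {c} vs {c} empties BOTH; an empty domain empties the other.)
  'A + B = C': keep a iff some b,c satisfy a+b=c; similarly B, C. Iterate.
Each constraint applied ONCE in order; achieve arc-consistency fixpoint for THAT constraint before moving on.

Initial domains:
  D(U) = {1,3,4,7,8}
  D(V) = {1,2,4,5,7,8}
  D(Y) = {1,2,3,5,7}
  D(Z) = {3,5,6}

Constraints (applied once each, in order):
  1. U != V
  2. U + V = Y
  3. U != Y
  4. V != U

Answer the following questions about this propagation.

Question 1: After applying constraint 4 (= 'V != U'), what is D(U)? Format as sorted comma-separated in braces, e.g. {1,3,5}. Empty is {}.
Answer: {1,3,4}

Derivation:
Constraint 1 (U != V) on D(U)={1,3,4,7,8} D(V)={1,2,4,5,7,8}: no change
Constraint 2 (U + V = Y) on D(U)={1,3,4,7,8} D(V)={1,2,4,5,7,8} D(Y)={1,2,3,5,7}: U {1,3,4,7,8}->{1,3,4}; V {1,2,4,5,7,8}->{1,2,4}; Y {1,2,3,5,7}->{2,3,5,7}
Constraint 3 (U != Y) on D(U)={1,3,4} D(Y)={2,3,5,7}: no change
Constraint 4 (V != U) on D(V)={1,2,4} D(U)={1,3,4}: no change
So after constraint 4: D(U) = {1,3,4}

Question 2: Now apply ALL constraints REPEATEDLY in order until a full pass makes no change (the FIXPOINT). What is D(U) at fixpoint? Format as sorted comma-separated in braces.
Answer: {1,3,4}

Derivation:
pass 0 (initial): D(U)={1,3,4,7,8}
pass 1: U {1,3,4,7,8}->{1,3,4}; V {1,2,4,5,7,8}->{1,2,4}; Y {1,2,3,5,7}->{2,3,5,7}
pass 2: no change
Fixpoint after 2 passes: D(U) = {1,3,4}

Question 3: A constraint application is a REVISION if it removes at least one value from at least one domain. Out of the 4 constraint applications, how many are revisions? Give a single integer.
Constraint 1 (U != V) on D(U)={1,3,4,7,8} D(V)={1,2,4,5,7,8}: no change => not a revision
Constraint 2 (U + V = Y) on D(U)={1,3,4,7,8} D(V)={1,2,4,5,7,8} D(Y)={1,2,3,5,7}: U {1,3,4,7,8}->{1,3,4}; V {1,2,4,5,7,8}->{1,2,4}; Y {1,2,3,5,7}->{2,3,5,7} => REVISION
Constraint 3 (U != Y) on D(U)={1,3,4} D(Y)={2,3,5,7}: no change => not a revision
Constraint 4 (V != U) on D(V)={1,2,4} D(U)={1,3,4}: no change => not a revision
Total revisions = 1

Answer: 1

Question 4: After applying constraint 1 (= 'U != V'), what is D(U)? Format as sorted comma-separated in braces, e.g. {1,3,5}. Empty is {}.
Answer: {1,3,4,7,8}

Derivation:
Constraint 1 (U != V) on D(U)={1,3,4,7,8} D(V)={1,2,4,5,7,8}: no change
So after constraint 1: D(U) = {1,3,4,7,8}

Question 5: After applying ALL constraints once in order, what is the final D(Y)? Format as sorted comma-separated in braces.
Answer: {2,3,5,7}

Derivation:
Constraint 1 (U != V) on D(U)={1,3,4,7,8} D(V)={1,2,4,5,7,8}: no change
Constraint 2 (U + V = Y) on D(U)={1,3,4,7,8} D(V)={1,2,4,5,7,8} D(Y)={1,2,3,5,7}: U {1,3,4,7,8}->{1,3,4}; V {1,2,4,5,7,8}->{1,2,4}; Y {1,2,3,5,7}->{2,3,5,7}
Constraint 3 (U != Y) on D(U)={1,3,4} D(Y)={2,3,5,7}: no change
Constraint 4 (V != U) on D(V)={1,2,4} D(U)={1,3,4}: no change
So after all 4 constraints: D(Y) = {2,3,5,7}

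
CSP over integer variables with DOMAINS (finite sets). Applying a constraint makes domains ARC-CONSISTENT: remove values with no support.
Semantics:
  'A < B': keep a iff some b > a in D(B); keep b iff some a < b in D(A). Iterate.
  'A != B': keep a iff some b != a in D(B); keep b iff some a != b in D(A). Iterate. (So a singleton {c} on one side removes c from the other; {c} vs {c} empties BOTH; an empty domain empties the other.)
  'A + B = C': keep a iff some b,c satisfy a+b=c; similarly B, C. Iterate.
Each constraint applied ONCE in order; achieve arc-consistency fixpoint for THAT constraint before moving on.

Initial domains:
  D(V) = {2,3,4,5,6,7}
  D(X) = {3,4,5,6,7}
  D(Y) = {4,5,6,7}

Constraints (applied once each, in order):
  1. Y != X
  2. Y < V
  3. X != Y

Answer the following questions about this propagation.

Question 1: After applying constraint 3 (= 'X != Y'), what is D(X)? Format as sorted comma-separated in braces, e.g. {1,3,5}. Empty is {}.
Answer: {3,4,5,6,7}

Derivation:
Constraint 1 (Y != X) on D(Y)={4,5,6,7} D(X)={3,4,5,6,7}: no change
Constraint 2 (Y < V) on D(Y)={4,5,6,7} D(V)={2,3,4,5,6,7}: Y {4,5,6,7}->{4,5,6}; V {2,3,4,5,6,7}->{5,6,7}
Constraint 3 (X != Y) on D(X)={3,4,5,6,7} D(Y)={4,5,6}: no change
So after constraint 3: D(X) = {3,4,5,6,7}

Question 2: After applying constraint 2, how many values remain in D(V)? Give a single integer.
Constraint 1 (Y != X) on D(Y)={4,5,6,7} D(X)={3,4,5,6,7}: no change
Constraint 2 (Y < V) on D(Y)={4,5,6,7} D(V)={2,3,4,5,6,7}: Y {4,5,6,7}->{4,5,6}; V {2,3,4,5,6,7}->{5,6,7}
So after constraint 2: D(V)={5,6,7}, size = 3

Answer: 3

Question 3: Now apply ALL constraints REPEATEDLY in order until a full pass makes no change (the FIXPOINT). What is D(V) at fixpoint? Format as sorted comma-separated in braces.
pass 0 (initial): D(V)={2,3,4,5,6,7}
pass 1: V {2,3,4,5,6,7}->{5,6,7}; Y {4,5,6,7}->{4,5,6}
pass 2: no change
Fixpoint after 2 passes: D(V) = {5,6,7}

Answer: {5,6,7}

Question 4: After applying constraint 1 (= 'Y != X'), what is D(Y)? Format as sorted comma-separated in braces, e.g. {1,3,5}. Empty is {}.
Constraint 1 (Y != X) on D(Y)={4,5,6,7} D(X)={3,4,5,6,7}: no change
So after constraint 1: D(Y) = {4,5,6,7}

Answer: {4,5,6,7}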